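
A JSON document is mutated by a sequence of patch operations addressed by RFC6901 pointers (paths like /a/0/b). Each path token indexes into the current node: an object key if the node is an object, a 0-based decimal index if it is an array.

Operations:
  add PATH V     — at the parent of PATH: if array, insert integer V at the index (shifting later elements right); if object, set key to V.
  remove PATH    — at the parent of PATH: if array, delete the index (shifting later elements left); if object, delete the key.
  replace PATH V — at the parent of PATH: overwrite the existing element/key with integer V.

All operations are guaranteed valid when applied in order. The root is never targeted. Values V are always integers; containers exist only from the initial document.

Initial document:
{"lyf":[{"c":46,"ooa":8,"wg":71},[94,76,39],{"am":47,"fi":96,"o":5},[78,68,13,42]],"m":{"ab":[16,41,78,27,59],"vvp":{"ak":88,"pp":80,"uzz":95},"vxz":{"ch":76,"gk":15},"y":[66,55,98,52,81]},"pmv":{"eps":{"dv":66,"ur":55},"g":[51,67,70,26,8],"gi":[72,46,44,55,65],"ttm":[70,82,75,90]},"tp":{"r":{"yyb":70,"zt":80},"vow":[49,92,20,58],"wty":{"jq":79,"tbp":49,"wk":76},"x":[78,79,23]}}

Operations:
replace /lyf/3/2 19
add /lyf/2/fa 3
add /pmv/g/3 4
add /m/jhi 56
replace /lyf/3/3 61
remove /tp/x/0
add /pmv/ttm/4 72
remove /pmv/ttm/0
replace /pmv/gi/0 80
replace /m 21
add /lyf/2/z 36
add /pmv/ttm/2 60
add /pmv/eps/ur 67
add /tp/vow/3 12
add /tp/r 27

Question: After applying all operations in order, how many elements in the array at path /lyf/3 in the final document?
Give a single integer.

Answer: 4

Derivation:
After op 1 (replace /lyf/3/2 19): {"lyf":[{"c":46,"ooa":8,"wg":71},[94,76,39],{"am":47,"fi":96,"o":5},[78,68,19,42]],"m":{"ab":[16,41,78,27,59],"vvp":{"ak":88,"pp":80,"uzz":95},"vxz":{"ch":76,"gk":15},"y":[66,55,98,52,81]},"pmv":{"eps":{"dv":66,"ur":55},"g":[51,67,70,26,8],"gi":[72,46,44,55,65],"ttm":[70,82,75,90]},"tp":{"r":{"yyb":70,"zt":80},"vow":[49,92,20,58],"wty":{"jq":79,"tbp":49,"wk":76},"x":[78,79,23]}}
After op 2 (add /lyf/2/fa 3): {"lyf":[{"c":46,"ooa":8,"wg":71},[94,76,39],{"am":47,"fa":3,"fi":96,"o":5},[78,68,19,42]],"m":{"ab":[16,41,78,27,59],"vvp":{"ak":88,"pp":80,"uzz":95},"vxz":{"ch":76,"gk":15},"y":[66,55,98,52,81]},"pmv":{"eps":{"dv":66,"ur":55},"g":[51,67,70,26,8],"gi":[72,46,44,55,65],"ttm":[70,82,75,90]},"tp":{"r":{"yyb":70,"zt":80},"vow":[49,92,20,58],"wty":{"jq":79,"tbp":49,"wk":76},"x":[78,79,23]}}
After op 3 (add /pmv/g/3 4): {"lyf":[{"c":46,"ooa":8,"wg":71},[94,76,39],{"am":47,"fa":3,"fi":96,"o":5},[78,68,19,42]],"m":{"ab":[16,41,78,27,59],"vvp":{"ak":88,"pp":80,"uzz":95},"vxz":{"ch":76,"gk":15},"y":[66,55,98,52,81]},"pmv":{"eps":{"dv":66,"ur":55},"g":[51,67,70,4,26,8],"gi":[72,46,44,55,65],"ttm":[70,82,75,90]},"tp":{"r":{"yyb":70,"zt":80},"vow":[49,92,20,58],"wty":{"jq":79,"tbp":49,"wk":76},"x":[78,79,23]}}
After op 4 (add /m/jhi 56): {"lyf":[{"c":46,"ooa":8,"wg":71},[94,76,39],{"am":47,"fa":3,"fi":96,"o":5},[78,68,19,42]],"m":{"ab":[16,41,78,27,59],"jhi":56,"vvp":{"ak":88,"pp":80,"uzz":95},"vxz":{"ch":76,"gk":15},"y":[66,55,98,52,81]},"pmv":{"eps":{"dv":66,"ur":55},"g":[51,67,70,4,26,8],"gi":[72,46,44,55,65],"ttm":[70,82,75,90]},"tp":{"r":{"yyb":70,"zt":80},"vow":[49,92,20,58],"wty":{"jq":79,"tbp":49,"wk":76},"x":[78,79,23]}}
After op 5 (replace /lyf/3/3 61): {"lyf":[{"c":46,"ooa":8,"wg":71},[94,76,39],{"am":47,"fa":3,"fi":96,"o":5},[78,68,19,61]],"m":{"ab":[16,41,78,27,59],"jhi":56,"vvp":{"ak":88,"pp":80,"uzz":95},"vxz":{"ch":76,"gk":15},"y":[66,55,98,52,81]},"pmv":{"eps":{"dv":66,"ur":55},"g":[51,67,70,4,26,8],"gi":[72,46,44,55,65],"ttm":[70,82,75,90]},"tp":{"r":{"yyb":70,"zt":80},"vow":[49,92,20,58],"wty":{"jq":79,"tbp":49,"wk":76},"x":[78,79,23]}}
After op 6 (remove /tp/x/0): {"lyf":[{"c":46,"ooa":8,"wg":71},[94,76,39],{"am":47,"fa":3,"fi":96,"o":5},[78,68,19,61]],"m":{"ab":[16,41,78,27,59],"jhi":56,"vvp":{"ak":88,"pp":80,"uzz":95},"vxz":{"ch":76,"gk":15},"y":[66,55,98,52,81]},"pmv":{"eps":{"dv":66,"ur":55},"g":[51,67,70,4,26,8],"gi":[72,46,44,55,65],"ttm":[70,82,75,90]},"tp":{"r":{"yyb":70,"zt":80},"vow":[49,92,20,58],"wty":{"jq":79,"tbp":49,"wk":76},"x":[79,23]}}
After op 7 (add /pmv/ttm/4 72): {"lyf":[{"c":46,"ooa":8,"wg":71},[94,76,39],{"am":47,"fa":3,"fi":96,"o":5},[78,68,19,61]],"m":{"ab":[16,41,78,27,59],"jhi":56,"vvp":{"ak":88,"pp":80,"uzz":95},"vxz":{"ch":76,"gk":15},"y":[66,55,98,52,81]},"pmv":{"eps":{"dv":66,"ur":55},"g":[51,67,70,4,26,8],"gi":[72,46,44,55,65],"ttm":[70,82,75,90,72]},"tp":{"r":{"yyb":70,"zt":80},"vow":[49,92,20,58],"wty":{"jq":79,"tbp":49,"wk":76},"x":[79,23]}}
After op 8 (remove /pmv/ttm/0): {"lyf":[{"c":46,"ooa":8,"wg":71},[94,76,39],{"am":47,"fa":3,"fi":96,"o":5},[78,68,19,61]],"m":{"ab":[16,41,78,27,59],"jhi":56,"vvp":{"ak":88,"pp":80,"uzz":95},"vxz":{"ch":76,"gk":15},"y":[66,55,98,52,81]},"pmv":{"eps":{"dv":66,"ur":55},"g":[51,67,70,4,26,8],"gi":[72,46,44,55,65],"ttm":[82,75,90,72]},"tp":{"r":{"yyb":70,"zt":80},"vow":[49,92,20,58],"wty":{"jq":79,"tbp":49,"wk":76},"x":[79,23]}}
After op 9 (replace /pmv/gi/0 80): {"lyf":[{"c":46,"ooa":8,"wg":71},[94,76,39],{"am":47,"fa":3,"fi":96,"o":5},[78,68,19,61]],"m":{"ab":[16,41,78,27,59],"jhi":56,"vvp":{"ak":88,"pp":80,"uzz":95},"vxz":{"ch":76,"gk":15},"y":[66,55,98,52,81]},"pmv":{"eps":{"dv":66,"ur":55},"g":[51,67,70,4,26,8],"gi":[80,46,44,55,65],"ttm":[82,75,90,72]},"tp":{"r":{"yyb":70,"zt":80},"vow":[49,92,20,58],"wty":{"jq":79,"tbp":49,"wk":76},"x":[79,23]}}
After op 10 (replace /m 21): {"lyf":[{"c":46,"ooa":8,"wg":71},[94,76,39],{"am":47,"fa":3,"fi":96,"o":5},[78,68,19,61]],"m":21,"pmv":{"eps":{"dv":66,"ur":55},"g":[51,67,70,4,26,8],"gi":[80,46,44,55,65],"ttm":[82,75,90,72]},"tp":{"r":{"yyb":70,"zt":80},"vow":[49,92,20,58],"wty":{"jq":79,"tbp":49,"wk":76},"x":[79,23]}}
After op 11 (add /lyf/2/z 36): {"lyf":[{"c":46,"ooa":8,"wg":71},[94,76,39],{"am":47,"fa":3,"fi":96,"o":5,"z":36},[78,68,19,61]],"m":21,"pmv":{"eps":{"dv":66,"ur":55},"g":[51,67,70,4,26,8],"gi":[80,46,44,55,65],"ttm":[82,75,90,72]},"tp":{"r":{"yyb":70,"zt":80},"vow":[49,92,20,58],"wty":{"jq":79,"tbp":49,"wk":76},"x":[79,23]}}
After op 12 (add /pmv/ttm/2 60): {"lyf":[{"c":46,"ooa":8,"wg":71},[94,76,39],{"am":47,"fa":3,"fi":96,"o":5,"z":36},[78,68,19,61]],"m":21,"pmv":{"eps":{"dv":66,"ur":55},"g":[51,67,70,4,26,8],"gi":[80,46,44,55,65],"ttm":[82,75,60,90,72]},"tp":{"r":{"yyb":70,"zt":80},"vow":[49,92,20,58],"wty":{"jq":79,"tbp":49,"wk":76},"x":[79,23]}}
After op 13 (add /pmv/eps/ur 67): {"lyf":[{"c":46,"ooa":8,"wg":71},[94,76,39],{"am":47,"fa":3,"fi":96,"o":5,"z":36},[78,68,19,61]],"m":21,"pmv":{"eps":{"dv":66,"ur":67},"g":[51,67,70,4,26,8],"gi":[80,46,44,55,65],"ttm":[82,75,60,90,72]},"tp":{"r":{"yyb":70,"zt":80},"vow":[49,92,20,58],"wty":{"jq":79,"tbp":49,"wk":76},"x":[79,23]}}
After op 14 (add /tp/vow/3 12): {"lyf":[{"c":46,"ooa":8,"wg":71},[94,76,39],{"am":47,"fa":3,"fi":96,"o":5,"z":36},[78,68,19,61]],"m":21,"pmv":{"eps":{"dv":66,"ur":67},"g":[51,67,70,4,26,8],"gi":[80,46,44,55,65],"ttm":[82,75,60,90,72]},"tp":{"r":{"yyb":70,"zt":80},"vow":[49,92,20,12,58],"wty":{"jq":79,"tbp":49,"wk":76},"x":[79,23]}}
After op 15 (add /tp/r 27): {"lyf":[{"c":46,"ooa":8,"wg":71},[94,76,39],{"am":47,"fa":3,"fi":96,"o":5,"z":36},[78,68,19,61]],"m":21,"pmv":{"eps":{"dv":66,"ur":67},"g":[51,67,70,4,26,8],"gi":[80,46,44,55,65],"ttm":[82,75,60,90,72]},"tp":{"r":27,"vow":[49,92,20,12,58],"wty":{"jq":79,"tbp":49,"wk":76},"x":[79,23]}}
Size at path /lyf/3: 4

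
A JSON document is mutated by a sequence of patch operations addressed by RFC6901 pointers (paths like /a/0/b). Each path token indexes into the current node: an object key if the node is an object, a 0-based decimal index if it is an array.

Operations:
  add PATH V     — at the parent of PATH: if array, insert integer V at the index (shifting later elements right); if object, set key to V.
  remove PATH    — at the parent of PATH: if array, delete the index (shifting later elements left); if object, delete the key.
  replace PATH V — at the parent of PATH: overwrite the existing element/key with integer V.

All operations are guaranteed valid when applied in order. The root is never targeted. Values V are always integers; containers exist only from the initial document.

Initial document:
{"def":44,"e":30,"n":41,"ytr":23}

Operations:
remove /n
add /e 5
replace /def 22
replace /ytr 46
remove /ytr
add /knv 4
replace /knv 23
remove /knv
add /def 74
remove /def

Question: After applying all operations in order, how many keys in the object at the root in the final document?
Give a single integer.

After op 1 (remove /n): {"def":44,"e":30,"ytr":23}
After op 2 (add /e 5): {"def":44,"e":5,"ytr":23}
After op 3 (replace /def 22): {"def":22,"e":5,"ytr":23}
After op 4 (replace /ytr 46): {"def":22,"e":5,"ytr":46}
After op 5 (remove /ytr): {"def":22,"e":5}
After op 6 (add /knv 4): {"def":22,"e":5,"knv":4}
After op 7 (replace /knv 23): {"def":22,"e":5,"knv":23}
After op 8 (remove /knv): {"def":22,"e":5}
After op 9 (add /def 74): {"def":74,"e":5}
After op 10 (remove /def): {"e":5}
Size at the root: 1

Answer: 1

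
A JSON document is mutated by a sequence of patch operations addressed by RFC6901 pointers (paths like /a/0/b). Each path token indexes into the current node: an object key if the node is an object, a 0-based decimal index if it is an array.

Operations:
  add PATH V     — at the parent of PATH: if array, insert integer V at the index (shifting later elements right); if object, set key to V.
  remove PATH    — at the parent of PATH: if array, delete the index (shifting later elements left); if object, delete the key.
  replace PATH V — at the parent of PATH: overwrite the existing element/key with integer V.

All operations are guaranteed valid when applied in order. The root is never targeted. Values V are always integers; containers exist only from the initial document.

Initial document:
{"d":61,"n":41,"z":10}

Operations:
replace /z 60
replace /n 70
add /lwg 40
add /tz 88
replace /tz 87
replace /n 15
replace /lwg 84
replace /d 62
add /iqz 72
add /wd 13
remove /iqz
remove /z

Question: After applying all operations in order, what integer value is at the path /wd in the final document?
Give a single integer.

Answer: 13

Derivation:
After op 1 (replace /z 60): {"d":61,"n":41,"z":60}
After op 2 (replace /n 70): {"d":61,"n":70,"z":60}
After op 3 (add /lwg 40): {"d":61,"lwg":40,"n":70,"z":60}
After op 4 (add /tz 88): {"d":61,"lwg":40,"n":70,"tz":88,"z":60}
After op 5 (replace /tz 87): {"d":61,"lwg":40,"n":70,"tz":87,"z":60}
After op 6 (replace /n 15): {"d":61,"lwg":40,"n":15,"tz":87,"z":60}
After op 7 (replace /lwg 84): {"d":61,"lwg":84,"n":15,"tz":87,"z":60}
After op 8 (replace /d 62): {"d":62,"lwg":84,"n":15,"tz":87,"z":60}
After op 9 (add /iqz 72): {"d":62,"iqz":72,"lwg":84,"n":15,"tz":87,"z":60}
After op 10 (add /wd 13): {"d":62,"iqz":72,"lwg":84,"n":15,"tz":87,"wd":13,"z":60}
After op 11 (remove /iqz): {"d":62,"lwg":84,"n":15,"tz":87,"wd":13,"z":60}
After op 12 (remove /z): {"d":62,"lwg":84,"n":15,"tz":87,"wd":13}
Value at /wd: 13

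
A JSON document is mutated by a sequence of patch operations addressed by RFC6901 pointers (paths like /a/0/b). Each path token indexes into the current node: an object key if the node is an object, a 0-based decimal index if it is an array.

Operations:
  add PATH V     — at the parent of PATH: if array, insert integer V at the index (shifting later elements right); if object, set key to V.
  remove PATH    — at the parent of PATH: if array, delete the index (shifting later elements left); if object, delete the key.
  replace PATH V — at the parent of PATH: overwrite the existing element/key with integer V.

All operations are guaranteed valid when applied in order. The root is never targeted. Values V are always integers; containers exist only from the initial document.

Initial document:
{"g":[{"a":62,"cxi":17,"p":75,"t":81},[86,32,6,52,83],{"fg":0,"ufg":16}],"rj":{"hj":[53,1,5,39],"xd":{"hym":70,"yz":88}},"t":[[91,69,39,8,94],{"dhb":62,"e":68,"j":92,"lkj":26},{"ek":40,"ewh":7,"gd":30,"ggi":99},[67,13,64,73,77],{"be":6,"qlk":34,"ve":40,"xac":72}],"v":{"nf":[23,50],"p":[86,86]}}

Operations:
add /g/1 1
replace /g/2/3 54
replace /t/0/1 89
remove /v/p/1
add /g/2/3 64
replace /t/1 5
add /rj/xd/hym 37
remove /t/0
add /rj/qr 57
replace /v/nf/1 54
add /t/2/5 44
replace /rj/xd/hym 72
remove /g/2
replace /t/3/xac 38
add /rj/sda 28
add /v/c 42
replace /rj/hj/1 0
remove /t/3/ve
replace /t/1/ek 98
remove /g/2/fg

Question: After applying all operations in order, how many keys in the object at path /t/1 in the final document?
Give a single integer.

Answer: 4

Derivation:
After op 1 (add /g/1 1): {"g":[{"a":62,"cxi":17,"p":75,"t":81},1,[86,32,6,52,83],{"fg":0,"ufg":16}],"rj":{"hj":[53,1,5,39],"xd":{"hym":70,"yz":88}},"t":[[91,69,39,8,94],{"dhb":62,"e":68,"j":92,"lkj":26},{"ek":40,"ewh":7,"gd":30,"ggi":99},[67,13,64,73,77],{"be":6,"qlk":34,"ve":40,"xac":72}],"v":{"nf":[23,50],"p":[86,86]}}
After op 2 (replace /g/2/3 54): {"g":[{"a":62,"cxi":17,"p":75,"t":81},1,[86,32,6,54,83],{"fg":0,"ufg":16}],"rj":{"hj":[53,1,5,39],"xd":{"hym":70,"yz":88}},"t":[[91,69,39,8,94],{"dhb":62,"e":68,"j":92,"lkj":26},{"ek":40,"ewh":7,"gd":30,"ggi":99},[67,13,64,73,77],{"be":6,"qlk":34,"ve":40,"xac":72}],"v":{"nf":[23,50],"p":[86,86]}}
After op 3 (replace /t/0/1 89): {"g":[{"a":62,"cxi":17,"p":75,"t":81},1,[86,32,6,54,83],{"fg":0,"ufg":16}],"rj":{"hj":[53,1,5,39],"xd":{"hym":70,"yz":88}},"t":[[91,89,39,8,94],{"dhb":62,"e":68,"j":92,"lkj":26},{"ek":40,"ewh":7,"gd":30,"ggi":99},[67,13,64,73,77],{"be":6,"qlk":34,"ve":40,"xac":72}],"v":{"nf":[23,50],"p":[86,86]}}
After op 4 (remove /v/p/1): {"g":[{"a":62,"cxi":17,"p":75,"t":81},1,[86,32,6,54,83],{"fg":0,"ufg":16}],"rj":{"hj":[53,1,5,39],"xd":{"hym":70,"yz":88}},"t":[[91,89,39,8,94],{"dhb":62,"e":68,"j":92,"lkj":26},{"ek":40,"ewh":7,"gd":30,"ggi":99},[67,13,64,73,77],{"be":6,"qlk":34,"ve":40,"xac":72}],"v":{"nf":[23,50],"p":[86]}}
After op 5 (add /g/2/3 64): {"g":[{"a":62,"cxi":17,"p":75,"t":81},1,[86,32,6,64,54,83],{"fg":0,"ufg":16}],"rj":{"hj":[53,1,5,39],"xd":{"hym":70,"yz":88}},"t":[[91,89,39,8,94],{"dhb":62,"e":68,"j":92,"lkj":26},{"ek":40,"ewh":7,"gd":30,"ggi":99},[67,13,64,73,77],{"be":6,"qlk":34,"ve":40,"xac":72}],"v":{"nf":[23,50],"p":[86]}}
After op 6 (replace /t/1 5): {"g":[{"a":62,"cxi":17,"p":75,"t":81},1,[86,32,6,64,54,83],{"fg":0,"ufg":16}],"rj":{"hj":[53,1,5,39],"xd":{"hym":70,"yz":88}},"t":[[91,89,39,8,94],5,{"ek":40,"ewh":7,"gd":30,"ggi":99},[67,13,64,73,77],{"be":6,"qlk":34,"ve":40,"xac":72}],"v":{"nf":[23,50],"p":[86]}}
After op 7 (add /rj/xd/hym 37): {"g":[{"a":62,"cxi":17,"p":75,"t":81},1,[86,32,6,64,54,83],{"fg":0,"ufg":16}],"rj":{"hj":[53,1,5,39],"xd":{"hym":37,"yz":88}},"t":[[91,89,39,8,94],5,{"ek":40,"ewh":7,"gd":30,"ggi":99},[67,13,64,73,77],{"be":6,"qlk":34,"ve":40,"xac":72}],"v":{"nf":[23,50],"p":[86]}}
After op 8 (remove /t/0): {"g":[{"a":62,"cxi":17,"p":75,"t":81},1,[86,32,6,64,54,83],{"fg":0,"ufg":16}],"rj":{"hj":[53,1,5,39],"xd":{"hym":37,"yz":88}},"t":[5,{"ek":40,"ewh":7,"gd":30,"ggi":99},[67,13,64,73,77],{"be":6,"qlk":34,"ve":40,"xac":72}],"v":{"nf":[23,50],"p":[86]}}
After op 9 (add /rj/qr 57): {"g":[{"a":62,"cxi":17,"p":75,"t":81},1,[86,32,6,64,54,83],{"fg":0,"ufg":16}],"rj":{"hj":[53,1,5,39],"qr":57,"xd":{"hym":37,"yz":88}},"t":[5,{"ek":40,"ewh":7,"gd":30,"ggi":99},[67,13,64,73,77],{"be":6,"qlk":34,"ve":40,"xac":72}],"v":{"nf":[23,50],"p":[86]}}
After op 10 (replace /v/nf/1 54): {"g":[{"a":62,"cxi":17,"p":75,"t":81},1,[86,32,6,64,54,83],{"fg":0,"ufg":16}],"rj":{"hj":[53,1,5,39],"qr":57,"xd":{"hym":37,"yz":88}},"t":[5,{"ek":40,"ewh":7,"gd":30,"ggi":99},[67,13,64,73,77],{"be":6,"qlk":34,"ve":40,"xac":72}],"v":{"nf":[23,54],"p":[86]}}
After op 11 (add /t/2/5 44): {"g":[{"a":62,"cxi":17,"p":75,"t":81},1,[86,32,6,64,54,83],{"fg":0,"ufg":16}],"rj":{"hj":[53,1,5,39],"qr":57,"xd":{"hym":37,"yz":88}},"t":[5,{"ek":40,"ewh":7,"gd":30,"ggi":99},[67,13,64,73,77,44],{"be":6,"qlk":34,"ve":40,"xac":72}],"v":{"nf":[23,54],"p":[86]}}
After op 12 (replace /rj/xd/hym 72): {"g":[{"a":62,"cxi":17,"p":75,"t":81},1,[86,32,6,64,54,83],{"fg":0,"ufg":16}],"rj":{"hj":[53,1,5,39],"qr":57,"xd":{"hym":72,"yz":88}},"t":[5,{"ek":40,"ewh":7,"gd":30,"ggi":99},[67,13,64,73,77,44],{"be":6,"qlk":34,"ve":40,"xac":72}],"v":{"nf":[23,54],"p":[86]}}
After op 13 (remove /g/2): {"g":[{"a":62,"cxi":17,"p":75,"t":81},1,{"fg":0,"ufg":16}],"rj":{"hj":[53,1,5,39],"qr":57,"xd":{"hym":72,"yz":88}},"t":[5,{"ek":40,"ewh":7,"gd":30,"ggi":99},[67,13,64,73,77,44],{"be":6,"qlk":34,"ve":40,"xac":72}],"v":{"nf":[23,54],"p":[86]}}
After op 14 (replace /t/3/xac 38): {"g":[{"a":62,"cxi":17,"p":75,"t":81},1,{"fg":0,"ufg":16}],"rj":{"hj":[53,1,5,39],"qr":57,"xd":{"hym":72,"yz":88}},"t":[5,{"ek":40,"ewh":7,"gd":30,"ggi":99},[67,13,64,73,77,44],{"be":6,"qlk":34,"ve":40,"xac":38}],"v":{"nf":[23,54],"p":[86]}}
After op 15 (add /rj/sda 28): {"g":[{"a":62,"cxi":17,"p":75,"t":81},1,{"fg":0,"ufg":16}],"rj":{"hj":[53,1,5,39],"qr":57,"sda":28,"xd":{"hym":72,"yz":88}},"t":[5,{"ek":40,"ewh":7,"gd":30,"ggi":99},[67,13,64,73,77,44],{"be":6,"qlk":34,"ve":40,"xac":38}],"v":{"nf":[23,54],"p":[86]}}
After op 16 (add /v/c 42): {"g":[{"a":62,"cxi":17,"p":75,"t":81},1,{"fg":0,"ufg":16}],"rj":{"hj":[53,1,5,39],"qr":57,"sda":28,"xd":{"hym":72,"yz":88}},"t":[5,{"ek":40,"ewh":7,"gd":30,"ggi":99},[67,13,64,73,77,44],{"be":6,"qlk":34,"ve":40,"xac":38}],"v":{"c":42,"nf":[23,54],"p":[86]}}
After op 17 (replace /rj/hj/1 0): {"g":[{"a":62,"cxi":17,"p":75,"t":81},1,{"fg":0,"ufg":16}],"rj":{"hj":[53,0,5,39],"qr":57,"sda":28,"xd":{"hym":72,"yz":88}},"t":[5,{"ek":40,"ewh":7,"gd":30,"ggi":99},[67,13,64,73,77,44],{"be":6,"qlk":34,"ve":40,"xac":38}],"v":{"c":42,"nf":[23,54],"p":[86]}}
After op 18 (remove /t/3/ve): {"g":[{"a":62,"cxi":17,"p":75,"t":81},1,{"fg":0,"ufg":16}],"rj":{"hj":[53,0,5,39],"qr":57,"sda":28,"xd":{"hym":72,"yz":88}},"t":[5,{"ek":40,"ewh":7,"gd":30,"ggi":99},[67,13,64,73,77,44],{"be":6,"qlk":34,"xac":38}],"v":{"c":42,"nf":[23,54],"p":[86]}}
After op 19 (replace /t/1/ek 98): {"g":[{"a":62,"cxi":17,"p":75,"t":81},1,{"fg":0,"ufg":16}],"rj":{"hj":[53,0,5,39],"qr":57,"sda":28,"xd":{"hym":72,"yz":88}},"t":[5,{"ek":98,"ewh":7,"gd":30,"ggi":99},[67,13,64,73,77,44],{"be":6,"qlk":34,"xac":38}],"v":{"c":42,"nf":[23,54],"p":[86]}}
After op 20 (remove /g/2/fg): {"g":[{"a":62,"cxi":17,"p":75,"t":81},1,{"ufg":16}],"rj":{"hj":[53,0,5,39],"qr":57,"sda":28,"xd":{"hym":72,"yz":88}},"t":[5,{"ek":98,"ewh":7,"gd":30,"ggi":99},[67,13,64,73,77,44],{"be":6,"qlk":34,"xac":38}],"v":{"c":42,"nf":[23,54],"p":[86]}}
Size at path /t/1: 4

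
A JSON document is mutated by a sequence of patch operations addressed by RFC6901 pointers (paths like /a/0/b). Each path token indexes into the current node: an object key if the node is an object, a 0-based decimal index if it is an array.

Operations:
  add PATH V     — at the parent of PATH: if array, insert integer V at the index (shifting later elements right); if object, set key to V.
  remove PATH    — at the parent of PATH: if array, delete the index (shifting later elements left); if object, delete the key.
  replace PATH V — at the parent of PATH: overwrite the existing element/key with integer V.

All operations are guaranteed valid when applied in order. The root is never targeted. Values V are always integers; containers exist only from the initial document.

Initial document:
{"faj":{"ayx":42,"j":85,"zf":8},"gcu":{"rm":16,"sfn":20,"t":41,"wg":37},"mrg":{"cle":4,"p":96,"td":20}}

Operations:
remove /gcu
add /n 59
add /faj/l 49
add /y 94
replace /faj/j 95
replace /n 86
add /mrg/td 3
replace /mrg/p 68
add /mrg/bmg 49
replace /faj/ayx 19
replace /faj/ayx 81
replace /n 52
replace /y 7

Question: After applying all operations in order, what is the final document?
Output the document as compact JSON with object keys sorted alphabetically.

After op 1 (remove /gcu): {"faj":{"ayx":42,"j":85,"zf":8},"mrg":{"cle":4,"p":96,"td":20}}
After op 2 (add /n 59): {"faj":{"ayx":42,"j":85,"zf":8},"mrg":{"cle":4,"p":96,"td":20},"n":59}
After op 3 (add /faj/l 49): {"faj":{"ayx":42,"j":85,"l":49,"zf":8},"mrg":{"cle":4,"p":96,"td":20},"n":59}
After op 4 (add /y 94): {"faj":{"ayx":42,"j":85,"l":49,"zf":8},"mrg":{"cle":4,"p":96,"td":20},"n":59,"y":94}
After op 5 (replace /faj/j 95): {"faj":{"ayx":42,"j":95,"l":49,"zf":8},"mrg":{"cle":4,"p":96,"td":20},"n":59,"y":94}
After op 6 (replace /n 86): {"faj":{"ayx":42,"j":95,"l":49,"zf":8},"mrg":{"cle":4,"p":96,"td":20},"n":86,"y":94}
After op 7 (add /mrg/td 3): {"faj":{"ayx":42,"j":95,"l":49,"zf":8},"mrg":{"cle":4,"p":96,"td":3},"n":86,"y":94}
After op 8 (replace /mrg/p 68): {"faj":{"ayx":42,"j":95,"l":49,"zf":8},"mrg":{"cle":4,"p":68,"td":3},"n":86,"y":94}
After op 9 (add /mrg/bmg 49): {"faj":{"ayx":42,"j":95,"l":49,"zf":8},"mrg":{"bmg":49,"cle":4,"p":68,"td":3},"n":86,"y":94}
After op 10 (replace /faj/ayx 19): {"faj":{"ayx":19,"j":95,"l":49,"zf":8},"mrg":{"bmg":49,"cle":4,"p":68,"td":3},"n":86,"y":94}
After op 11 (replace /faj/ayx 81): {"faj":{"ayx":81,"j":95,"l":49,"zf":8},"mrg":{"bmg":49,"cle":4,"p":68,"td":3},"n":86,"y":94}
After op 12 (replace /n 52): {"faj":{"ayx":81,"j":95,"l":49,"zf":8},"mrg":{"bmg":49,"cle":4,"p":68,"td":3},"n":52,"y":94}
After op 13 (replace /y 7): {"faj":{"ayx":81,"j":95,"l":49,"zf":8},"mrg":{"bmg":49,"cle":4,"p":68,"td":3},"n":52,"y":7}

Answer: {"faj":{"ayx":81,"j":95,"l":49,"zf":8},"mrg":{"bmg":49,"cle":4,"p":68,"td":3},"n":52,"y":7}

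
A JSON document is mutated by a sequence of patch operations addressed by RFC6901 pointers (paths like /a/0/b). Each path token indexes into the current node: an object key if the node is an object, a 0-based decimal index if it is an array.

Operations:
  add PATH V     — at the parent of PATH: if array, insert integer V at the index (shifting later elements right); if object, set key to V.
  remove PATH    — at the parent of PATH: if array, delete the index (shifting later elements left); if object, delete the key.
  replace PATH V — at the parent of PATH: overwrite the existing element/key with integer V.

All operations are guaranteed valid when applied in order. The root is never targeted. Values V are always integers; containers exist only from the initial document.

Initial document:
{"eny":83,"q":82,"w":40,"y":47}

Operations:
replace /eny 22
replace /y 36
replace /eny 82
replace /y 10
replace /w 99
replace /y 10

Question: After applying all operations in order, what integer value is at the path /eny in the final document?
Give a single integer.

After op 1 (replace /eny 22): {"eny":22,"q":82,"w":40,"y":47}
After op 2 (replace /y 36): {"eny":22,"q":82,"w":40,"y":36}
After op 3 (replace /eny 82): {"eny":82,"q":82,"w":40,"y":36}
After op 4 (replace /y 10): {"eny":82,"q":82,"w":40,"y":10}
After op 5 (replace /w 99): {"eny":82,"q":82,"w":99,"y":10}
After op 6 (replace /y 10): {"eny":82,"q":82,"w":99,"y":10}
Value at /eny: 82

Answer: 82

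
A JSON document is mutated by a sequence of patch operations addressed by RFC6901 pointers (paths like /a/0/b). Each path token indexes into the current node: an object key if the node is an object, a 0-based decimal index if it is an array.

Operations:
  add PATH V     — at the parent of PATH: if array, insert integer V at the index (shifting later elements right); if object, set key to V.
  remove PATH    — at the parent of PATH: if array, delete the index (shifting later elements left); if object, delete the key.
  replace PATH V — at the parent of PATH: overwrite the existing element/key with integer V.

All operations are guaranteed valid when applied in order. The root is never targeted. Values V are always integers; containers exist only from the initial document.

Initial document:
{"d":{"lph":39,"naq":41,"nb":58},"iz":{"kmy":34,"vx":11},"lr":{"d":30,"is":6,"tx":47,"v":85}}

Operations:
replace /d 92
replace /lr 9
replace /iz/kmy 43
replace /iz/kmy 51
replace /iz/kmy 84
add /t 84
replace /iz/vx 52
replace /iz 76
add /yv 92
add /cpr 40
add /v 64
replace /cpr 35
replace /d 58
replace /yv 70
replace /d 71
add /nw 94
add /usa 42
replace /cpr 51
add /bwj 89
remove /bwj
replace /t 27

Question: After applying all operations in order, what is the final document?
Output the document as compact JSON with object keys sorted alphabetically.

Answer: {"cpr":51,"d":71,"iz":76,"lr":9,"nw":94,"t":27,"usa":42,"v":64,"yv":70}

Derivation:
After op 1 (replace /d 92): {"d":92,"iz":{"kmy":34,"vx":11},"lr":{"d":30,"is":6,"tx":47,"v":85}}
After op 2 (replace /lr 9): {"d":92,"iz":{"kmy":34,"vx":11},"lr":9}
After op 3 (replace /iz/kmy 43): {"d":92,"iz":{"kmy":43,"vx":11},"lr":9}
After op 4 (replace /iz/kmy 51): {"d":92,"iz":{"kmy":51,"vx":11},"lr":9}
After op 5 (replace /iz/kmy 84): {"d":92,"iz":{"kmy":84,"vx":11},"lr":9}
After op 6 (add /t 84): {"d":92,"iz":{"kmy":84,"vx":11},"lr":9,"t":84}
After op 7 (replace /iz/vx 52): {"d":92,"iz":{"kmy":84,"vx":52},"lr":9,"t":84}
After op 8 (replace /iz 76): {"d":92,"iz":76,"lr":9,"t":84}
After op 9 (add /yv 92): {"d":92,"iz":76,"lr":9,"t":84,"yv":92}
After op 10 (add /cpr 40): {"cpr":40,"d":92,"iz":76,"lr":9,"t":84,"yv":92}
After op 11 (add /v 64): {"cpr":40,"d":92,"iz":76,"lr":9,"t":84,"v":64,"yv":92}
After op 12 (replace /cpr 35): {"cpr":35,"d":92,"iz":76,"lr":9,"t":84,"v":64,"yv":92}
After op 13 (replace /d 58): {"cpr":35,"d":58,"iz":76,"lr":9,"t":84,"v":64,"yv":92}
After op 14 (replace /yv 70): {"cpr":35,"d":58,"iz":76,"lr":9,"t":84,"v":64,"yv":70}
After op 15 (replace /d 71): {"cpr":35,"d":71,"iz":76,"lr":9,"t":84,"v":64,"yv":70}
After op 16 (add /nw 94): {"cpr":35,"d":71,"iz":76,"lr":9,"nw":94,"t":84,"v":64,"yv":70}
After op 17 (add /usa 42): {"cpr":35,"d":71,"iz":76,"lr":9,"nw":94,"t":84,"usa":42,"v":64,"yv":70}
After op 18 (replace /cpr 51): {"cpr":51,"d":71,"iz":76,"lr":9,"nw":94,"t":84,"usa":42,"v":64,"yv":70}
After op 19 (add /bwj 89): {"bwj":89,"cpr":51,"d":71,"iz":76,"lr":9,"nw":94,"t":84,"usa":42,"v":64,"yv":70}
After op 20 (remove /bwj): {"cpr":51,"d":71,"iz":76,"lr":9,"nw":94,"t":84,"usa":42,"v":64,"yv":70}
After op 21 (replace /t 27): {"cpr":51,"d":71,"iz":76,"lr":9,"nw":94,"t":27,"usa":42,"v":64,"yv":70}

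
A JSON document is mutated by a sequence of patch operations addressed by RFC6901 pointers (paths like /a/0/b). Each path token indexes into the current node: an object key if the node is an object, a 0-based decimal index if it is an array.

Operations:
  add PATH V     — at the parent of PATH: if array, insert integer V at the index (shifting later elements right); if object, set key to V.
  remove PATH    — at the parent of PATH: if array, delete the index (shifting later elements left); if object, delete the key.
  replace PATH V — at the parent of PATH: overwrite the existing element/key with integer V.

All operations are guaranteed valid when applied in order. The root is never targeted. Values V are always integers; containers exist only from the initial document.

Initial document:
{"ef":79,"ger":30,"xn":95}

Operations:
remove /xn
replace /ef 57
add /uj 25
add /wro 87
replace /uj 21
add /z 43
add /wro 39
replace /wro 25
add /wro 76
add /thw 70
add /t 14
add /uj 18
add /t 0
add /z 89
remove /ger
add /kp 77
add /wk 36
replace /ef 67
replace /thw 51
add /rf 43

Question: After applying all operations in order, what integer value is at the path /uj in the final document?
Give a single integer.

After op 1 (remove /xn): {"ef":79,"ger":30}
After op 2 (replace /ef 57): {"ef":57,"ger":30}
After op 3 (add /uj 25): {"ef":57,"ger":30,"uj":25}
After op 4 (add /wro 87): {"ef":57,"ger":30,"uj":25,"wro":87}
After op 5 (replace /uj 21): {"ef":57,"ger":30,"uj":21,"wro":87}
After op 6 (add /z 43): {"ef":57,"ger":30,"uj":21,"wro":87,"z":43}
After op 7 (add /wro 39): {"ef":57,"ger":30,"uj":21,"wro":39,"z":43}
After op 8 (replace /wro 25): {"ef":57,"ger":30,"uj":21,"wro":25,"z":43}
After op 9 (add /wro 76): {"ef":57,"ger":30,"uj":21,"wro":76,"z":43}
After op 10 (add /thw 70): {"ef":57,"ger":30,"thw":70,"uj":21,"wro":76,"z":43}
After op 11 (add /t 14): {"ef":57,"ger":30,"t":14,"thw":70,"uj":21,"wro":76,"z":43}
After op 12 (add /uj 18): {"ef":57,"ger":30,"t":14,"thw":70,"uj":18,"wro":76,"z":43}
After op 13 (add /t 0): {"ef":57,"ger":30,"t":0,"thw":70,"uj":18,"wro":76,"z":43}
After op 14 (add /z 89): {"ef":57,"ger":30,"t":0,"thw":70,"uj":18,"wro":76,"z":89}
After op 15 (remove /ger): {"ef":57,"t":0,"thw":70,"uj":18,"wro":76,"z":89}
After op 16 (add /kp 77): {"ef":57,"kp":77,"t":0,"thw":70,"uj":18,"wro":76,"z":89}
After op 17 (add /wk 36): {"ef":57,"kp":77,"t":0,"thw":70,"uj":18,"wk":36,"wro":76,"z":89}
After op 18 (replace /ef 67): {"ef":67,"kp":77,"t":0,"thw":70,"uj":18,"wk":36,"wro":76,"z":89}
After op 19 (replace /thw 51): {"ef":67,"kp":77,"t":0,"thw":51,"uj":18,"wk":36,"wro":76,"z":89}
After op 20 (add /rf 43): {"ef":67,"kp":77,"rf":43,"t":0,"thw":51,"uj":18,"wk":36,"wro":76,"z":89}
Value at /uj: 18

Answer: 18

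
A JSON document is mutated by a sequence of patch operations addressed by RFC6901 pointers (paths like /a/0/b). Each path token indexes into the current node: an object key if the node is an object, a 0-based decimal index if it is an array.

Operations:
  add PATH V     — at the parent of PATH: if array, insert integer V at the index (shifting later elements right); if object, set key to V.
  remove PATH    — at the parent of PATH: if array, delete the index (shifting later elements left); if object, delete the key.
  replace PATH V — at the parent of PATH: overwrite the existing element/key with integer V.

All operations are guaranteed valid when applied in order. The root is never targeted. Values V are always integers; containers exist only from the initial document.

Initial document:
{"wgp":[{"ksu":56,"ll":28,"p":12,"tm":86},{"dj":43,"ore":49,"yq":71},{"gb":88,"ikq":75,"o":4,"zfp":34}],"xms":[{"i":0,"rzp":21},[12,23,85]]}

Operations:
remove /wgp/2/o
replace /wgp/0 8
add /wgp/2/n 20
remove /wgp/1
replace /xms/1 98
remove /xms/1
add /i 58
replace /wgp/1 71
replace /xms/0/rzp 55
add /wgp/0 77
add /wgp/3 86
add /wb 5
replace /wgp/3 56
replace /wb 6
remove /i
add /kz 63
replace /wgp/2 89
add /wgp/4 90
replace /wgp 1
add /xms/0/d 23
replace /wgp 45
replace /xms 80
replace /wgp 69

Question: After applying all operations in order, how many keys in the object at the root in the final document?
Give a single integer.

Answer: 4

Derivation:
After op 1 (remove /wgp/2/o): {"wgp":[{"ksu":56,"ll":28,"p":12,"tm":86},{"dj":43,"ore":49,"yq":71},{"gb":88,"ikq":75,"zfp":34}],"xms":[{"i":0,"rzp":21},[12,23,85]]}
After op 2 (replace /wgp/0 8): {"wgp":[8,{"dj":43,"ore":49,"yq":71},{"gb":88,"ikq":75,"zfp":34}],"xms":[{"i":0,"rzp":21},[12,23,85]]}
After op 3 (add /wgp/2/n 20): {"wgp":[8,{"dj":43,"ore":49,"yq":71},{"gb":88,"ikq":75,"n":20,"zfp":34}],"xms":[{"i":0,"rzp":21},[12,23,85]]}
After op 4 (remove /wgp/1): {"wgp":[8,{"gb":88,"ikq":75,"n":20,"zfp":34}],"xms":[{"i":0,"rzp":21},[12,23,85]]}
After op 5 (replace /xms/1 98): {"wgp":[8,{"gb":88,"ikq":75,"n":20,"zfp":34}],"xms":[{"i":0,"rzp":21},98]}
After op 6 (remove /xms/1): {"wgp":[8,{"gb":88,"ikq":75,"n":20,"zfp":34}],"xms":[{"i":0,"rzp":21}]}
After op 7 (add /i 58): {"i":58,"wgp":[8,{"gb":88,"ikq":75,"n":20,"zfp":34}],"xms":[{"i":0,"rzp":21}]}
After op 8 (replace /wgp/1 71): {"i":58,"wgp":[8,71],"xms":[{"i":0,"rzp":21}]}
After op 9 (replace /xms/0/rzp 55): {"i":58,"wgp":[8,71],"xms":[{"i":0,"rzp":55}]}
After op 10 (add /wgp/0 77): {"i":58,"wgp":[77,8,71],"xms":[{"i":0,"rzp":55}]}
After op 11 (add /wgp/3 86): {"i":58,"wgp":[77,8,71,86],"xms":[{"i":0,"rzp":55}]}
After op 12 (add /wb 5): {"i":58,"wb":5,"wgp":[77,8,71,86],"xms":[{"i":0,"rzp":55}]}
After op 13 (replace /wgp/3 56): {"i":58,"wb":5,"wgp":[77,8,71,56],"xms":[{"i":0,"rzp":55}]}
After op 14 (replace /wb 6): {"i":58,"wb":6,"wgp":[77,8,71,56],"xms":[{"i":0,"rzp":55}]}
After op 15 (remove /i): {"wb":6,"wgp":[77,8,71,56],"xms":[{"i":0,"rzp":55}]}
After op 16 (add /kz 63): {"kz":63,"wb":6,"wgp":[77,8,71,56],"xms":[{"i":0,"rzp":55}]}
After op 17 (replace /wgp/2 89): {"kz":63,"wb":6,"wgp":[77,8,89,56],"xms":[{"i":0,"rzp":55}]}
After op 18 (add /wgp/4 90): {"kz":63,"wb":6,"wgp":[77,8,89,56,90],"xms":[{"i":0,"rzp":55}]}
After op 19 (replace /wgp 1): {"kz":63,"wb":6,"wgp":1,"xms":[{"i":0,"rzp":55}]}
After op 20 (add /xms/0/d 23): {"kz":63,"wb":6,"wgp":1,"xms":[{"d":23,"i":0,"rzp":55}]}
After op 21 (replace /wgp 45): {"kz":63,"wb":6,"wgp":45,"xms":[{"d":23,"i":0,"rzp":55}]}
After op 22 (replace /xms 80): {"kz":63,"wb":6,"wgp":45,"xms":80}
After op 23 (replace /wgp 69): {"kz":63,"wb":6,"wgp":69,"xms":80}
Size at the root: 4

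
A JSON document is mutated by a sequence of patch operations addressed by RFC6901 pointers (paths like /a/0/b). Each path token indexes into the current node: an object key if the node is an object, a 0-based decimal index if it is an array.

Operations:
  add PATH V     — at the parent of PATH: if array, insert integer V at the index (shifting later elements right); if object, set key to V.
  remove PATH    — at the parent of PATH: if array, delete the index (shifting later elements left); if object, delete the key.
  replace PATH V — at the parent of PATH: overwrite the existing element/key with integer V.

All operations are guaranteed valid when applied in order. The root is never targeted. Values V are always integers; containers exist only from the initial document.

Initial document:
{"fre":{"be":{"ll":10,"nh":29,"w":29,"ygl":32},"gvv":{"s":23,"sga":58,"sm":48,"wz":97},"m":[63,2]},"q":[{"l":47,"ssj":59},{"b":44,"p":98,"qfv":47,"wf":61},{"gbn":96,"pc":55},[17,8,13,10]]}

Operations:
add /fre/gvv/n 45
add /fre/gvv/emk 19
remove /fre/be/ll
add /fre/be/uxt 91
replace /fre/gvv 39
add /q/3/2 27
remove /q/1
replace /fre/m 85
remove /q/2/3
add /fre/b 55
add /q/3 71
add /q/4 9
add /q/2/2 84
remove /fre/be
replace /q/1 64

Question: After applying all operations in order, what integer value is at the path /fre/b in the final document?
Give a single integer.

After op 1 (add /fre/gvv/n 45): {"fre":{"be":{"ll":10,"nh":29,"w":29,"ygl":32},"gvv":{"n":45,"s":23,"sga":58,"sm":48,"wz":97},"m":[63,2]},"q":[{"l":47,"ssj":59},{"b":44,"p":98,"qfv":47,"wf":61},{"gbn":96,"pc":55},[17,8,13,10]]}
After op 2 (add /fre/gvv/emk 19): {"fre":{"be":{"ll":10,"nh":29,"w":29,"ygl":32},"gvv":{"emk":19,"n":45,"s":23,"sga":58,"sm":48,"wz":97},"m":[63,2]},"q":[{"l":47,"ssj":59},{"b":44,"p":98,"qfv":47,"wf":61},{"gbn":96,"pc":55},[17,8,13,10]]}
After op 3 (remove /fre/be/ll): {"fre":{"be":{"nh":29,"w":29,"ygl":32},"gvv":{"emk":19,"n":45,"s":23,"sga":58,"sm":48,"wz":97},"m":[63,2]},"q":[{"l":47,"ssj":59},{"b":44,"p":98,"qfv":47,"wf":61},{"gbn":96,"pc":55},[17,8,13,10]]}
After op 4 (add /fre/be/uxt 91): {"fre":{"be":{"nh":29,"uxt":91,"w":29,"ygl":32},"gvv":{"emk":19,"n":45,"s":23,"sga":58,"sm":48,"wz":97},"m":[63,2]},"q":[{"l":47,"ssj":59},{"b":44,"p":98,"qfv":47,"wf":61},{"gbn":96,"pc":55},[17,8,13,10]]}
After op 5 (replace /fre/gvv 39): {"fre":{"be":{"nh":29,"uxt":91,"w":29,"ygl":32},"gvv":39,"m":[63,2]},"q":[{"l":47,"ssj":59},{"b":44,"p":98,"qfv":47,"wf":61},{"gbn":96,"pc":55},[17,8,13,10]]}
After op 6 (add /q/3/2 27): {"fre":{"be":{"nh":29,"uxt":91,"w":29,"ygl":32},"gvv":39,"m":[63,2]},"q":[{"l":47,"ssj":59},{"b":44,"p":98,"qfv":47,"wf":61},{"gbn":96,"pc":55},[17,8,27,13,10]]}
After op 7 (remove /q/1): {"fre":{"be":{"nh":29,"uxt":91,"w":29,"ygl":32},"gvv":39,"m":[63,2]},"q":[{"l":47,"ssj":59},{"gbn":96,"pc":55},[17,8,27,13,10]]}
After op 8 (replace /fre/m 85): {"fre":{"be":{"nh":29,"uxt":91,"w":29,"ygl":32},"gvv":39,"m":85},"q":[{"l":47,"ssj":59},{"gbn":96,"pc":55},[17,8,27,13,10]]}
After op 9 (remove /q/2/3): {"fre":{"be":{"nh":29,"uxt":91,"w":29,"ygl":32},"gvv":39,"m":85},"q":[{"l":47,"ssj":59},{"gbn":96,"pc":55},[17,8,27,10]]}
After op 10 (add /fre/b 55): {"fre":{"b":55,"be":{"nh":29,"uxt":91,"w":29,"ygl":32},"gvv":39,"m":85},"q":[{"l":47,"ssj":59},{"gbn":96,"pc":55},[17,8,27,10]]}
After op 11 (add /q/3 71): {"fre":{"b":55,"be":{"nh":29,"uxt":91,"w":29,"ygl":32},"gvv":39,"m":85},"q":[{"l":47,"ssj":59},{"gbn":96,"pc":55},[17,8,27,10],71]}
After op 12 (add /q/4 9): {"fre":{"b":55,"be":{"nh":29,"uxt":91,"w":29,"ygl":32},"gvv":39,"m":85},"q":[{"l":47,"ssj":59},{"gbn":96,"pc":55},[17,8,27,10],71,9]}
After op 13 (add /q/2/2 84): {"fre":{"b":55,"be":{"nh":29,"uxt":91,"w":29,"ygl":32},"gvv":39,"m":85},"q":[{"l":47,"ssj":59},{"gbn":96,"pc":55},[17,8,84,27,10],71,9]}
After op 14 (remove /fre/be): {"fre":{"b":55,"gvv":39,"m":85},"q":[{"l":47,"ssj":59},{"gbn":96,"pc":55},[17,8,84,27,10],71,9]}
After op 15 (replace /q/1 64): {"fre":{"b":55,"gvv":39,"m":85},"q":[{"l":47,"ssj":59},64,[17,8,84,27,10],71,9]}
Value at /fre/b: 55

Answer: 55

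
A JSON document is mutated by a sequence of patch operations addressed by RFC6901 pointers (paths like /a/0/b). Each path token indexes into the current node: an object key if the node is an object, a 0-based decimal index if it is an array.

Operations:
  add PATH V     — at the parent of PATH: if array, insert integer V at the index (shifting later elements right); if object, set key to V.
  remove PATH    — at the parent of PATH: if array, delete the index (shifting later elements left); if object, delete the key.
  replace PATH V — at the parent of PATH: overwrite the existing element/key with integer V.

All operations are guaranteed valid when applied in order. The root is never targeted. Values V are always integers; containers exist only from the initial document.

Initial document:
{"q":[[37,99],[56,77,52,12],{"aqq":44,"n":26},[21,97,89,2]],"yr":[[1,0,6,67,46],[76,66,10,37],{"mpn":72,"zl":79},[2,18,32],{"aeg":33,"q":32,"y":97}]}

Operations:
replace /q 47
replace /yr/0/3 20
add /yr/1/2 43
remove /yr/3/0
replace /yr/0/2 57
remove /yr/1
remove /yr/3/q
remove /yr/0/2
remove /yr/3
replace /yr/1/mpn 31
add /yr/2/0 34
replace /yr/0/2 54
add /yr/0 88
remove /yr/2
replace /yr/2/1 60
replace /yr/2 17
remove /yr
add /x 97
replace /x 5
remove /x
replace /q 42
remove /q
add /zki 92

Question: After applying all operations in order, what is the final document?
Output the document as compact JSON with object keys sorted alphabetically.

After op 1 (replace /q 47): {"q":47,"yr":[[1,0,6,67,46],[76,66,10,37],{"mpn":72,"zl":79},[2,18,32],{"aeg":33,"q":32,"y":97}]}
After op 2 (replace /yr/0/3 20): {"q":47,"yr":[[1,0,6,20,46],[76,66,10,37],{"mpn":72,"zl":79},[2,18,32],{"aeg":33,"q":32,"y":97}]}
After op 3 (add /yr/1/2 43): {"q":47,"yr":[[1,0,6,20,46],[76,66,43,10,37],{"mpn":72,"zl":79},[2,18,32],{"aeg":33,"q":32,"y":97}]}
After op 4 (remove /yr/3/0): {"q":47,"yr":[[1,0,6,20,46],[76,66,43,10,37],{"mpn":72,"zl":79},[18,32],{"aeg":33,"q":32,"y":97}]}
After op 5 (replace /yr/0/2 57): {"q":47,"yr":[[1,0,57,20,46],[76,66,43,10,37],{"mpn":72,"zl":79},[18,32],{"aeg":33,"q":32,"y":97}]}
After op 6 (remove /yr/1): {"q":47,"yr":[[1,0,57,20,46],{"mpn":72,"zl":79},[18,32],{"aeg":33,"q":32,"y":97}]}
After op 7 (remove /yr/3/q): {"q":47,"yr":[[1,0,57,20,46],{"mpn":72,"zl":79},[18,32],{"aeg":33,"y":97}]}
After op 8 (remove /yr/0/2): {"q":47,"yr":[[1,0,20,46],{"mpn":72,"zl":79},[18,32],{"aeg":33,"y":97}]}
After op 9 (remove /yr/3): {"q":47,"yr":[[1,0,20,46],{"mpn":72,"zl":79},[18,32]]}
After op 10 (replace /yr/1/mpn 31): {"q":47,"yr":[[1,0,20,46],{"mpn":31,"zl":79},[18,32]]}
After op 11 (add /yr/2/0 34): {"q":47,"yr":[[1,0,20,46],{"mpn":31,"zl":79},[34,18,32]]}
After op 12 (replace /yr/0/2 54): {"q":47,"yr":[[1,0,54,46],{"mpn":31,"zl":79},[34,18,32]]}
After op 13 (add /yr/0 88): {"q":47,"yr":[88,[1,0,54,46],{"mpn":31,"zl":79},[34,18,32]]}
After op 14 (remove /yr/2): {"q":47,"yr":[88,[1,0,54,46],[34,18,32]]}
After op 15 (replace /yr/2/1 60): {"q":47,"yr":[88,[1,0,54,46],[34,60,32]]}
After op 16 (replace /yr/2 17): {"q":47,"yr":[88,[1,0,54,46],17]}
After op 17 (remove /yr): {"q":47}
After op 18 (add /x 97): {"q":47,"x":97}
After op 19 (replace /x 5): {"q":47,"x":5}
After op 20 (remove /x): {"q":47}
After op 21 (replace /q 42): {"q":42}
After op 22 (remove /q): {}
After op 23 (add /zki 92): {"zki":92}

Answer: {"zki":92}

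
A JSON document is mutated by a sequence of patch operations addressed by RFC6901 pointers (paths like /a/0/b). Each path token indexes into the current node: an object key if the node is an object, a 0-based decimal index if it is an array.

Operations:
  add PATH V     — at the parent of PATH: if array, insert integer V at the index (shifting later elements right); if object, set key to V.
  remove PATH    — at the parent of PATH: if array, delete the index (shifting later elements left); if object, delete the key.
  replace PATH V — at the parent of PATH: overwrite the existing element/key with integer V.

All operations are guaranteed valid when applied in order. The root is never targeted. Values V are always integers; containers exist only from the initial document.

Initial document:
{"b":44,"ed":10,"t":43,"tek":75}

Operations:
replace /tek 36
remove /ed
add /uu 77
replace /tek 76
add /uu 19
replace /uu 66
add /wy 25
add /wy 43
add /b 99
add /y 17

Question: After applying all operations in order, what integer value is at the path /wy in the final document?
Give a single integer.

Answer: 43

Derivation:
After op 1 (replace /tek 36): {"b":44,"ed":10,"t":43,"tek":36}
After op 2 (remove /ed): {"b":44,"t":43,"tek":36}
After op 3 (add /uu 77): {"b":44,"t":43,"tek":36,"uu":77}
After op 4 (replace /tek 76): {"b":44,"t":43,"tek":76,"uu":77}
After op 5 (add /uu 19): {"b":44,"t":43,"tek":76,"uu":19}
After op 6 (replace /uu 66): {"b":44,"t":43,"tek":76,"uu":66}
After op 7 (add /wy 25): {"b":44,"t":43,"tek":76,"uu":66,"wy":25}
After op 8 (add /wy 43): {"b":44,"t":43,"tek":76,"uu":66,"wy":43}
After op 9 (add /b 99): {"b":99,"t":43,"tek":76,"uu":66,"wy":43}
After op 10 (add /y 17): {"b":99,"t":43,"tek":76,"uu":66,"wy":43,"y":17}
Value at /wy: 43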